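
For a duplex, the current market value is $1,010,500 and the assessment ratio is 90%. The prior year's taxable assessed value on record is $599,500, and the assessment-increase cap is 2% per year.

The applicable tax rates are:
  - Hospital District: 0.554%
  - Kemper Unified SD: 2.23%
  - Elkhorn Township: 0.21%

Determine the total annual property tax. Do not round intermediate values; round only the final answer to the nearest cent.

$18,308.01

Uncapped assessed value = $1,010,500 × 0.9 = $909,450
Cap limit = $599,500 × 1.02 = $611,490
Taxable assessed value = min($909,450, $611,490) = $611,490 (cap binds)
Hospital District: $611,490 × 0.00554 = $3,387.6546
Kemper Unified SD: $611,490 × 0.0223 = $13,636.227
Elkhorn Township: $611,490 × 0.0021 = $1,284.129
Total = $18,308.0106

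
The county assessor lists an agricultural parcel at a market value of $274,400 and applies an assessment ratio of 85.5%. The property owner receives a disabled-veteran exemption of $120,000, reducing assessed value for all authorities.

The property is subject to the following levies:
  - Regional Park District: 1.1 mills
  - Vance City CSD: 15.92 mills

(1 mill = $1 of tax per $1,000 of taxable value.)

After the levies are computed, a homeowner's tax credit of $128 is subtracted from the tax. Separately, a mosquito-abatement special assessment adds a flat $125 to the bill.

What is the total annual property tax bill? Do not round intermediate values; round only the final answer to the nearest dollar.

$1,948

Assessed value = $274,400 × 0.855 = $234,612
Taxable value = $234,612 − $120,000 = $114,612
Regional Park District: $114,612 × 0.0011 = $126.0732
Vance City CSD: $114,612 × 0.01592 = $1,824.62304
Levies subtotal = $1,950.69624
After credit = $1,950.69624 − $128 = $1,822.69624
Total = $1,822.69624 + $125 = $1,947.69624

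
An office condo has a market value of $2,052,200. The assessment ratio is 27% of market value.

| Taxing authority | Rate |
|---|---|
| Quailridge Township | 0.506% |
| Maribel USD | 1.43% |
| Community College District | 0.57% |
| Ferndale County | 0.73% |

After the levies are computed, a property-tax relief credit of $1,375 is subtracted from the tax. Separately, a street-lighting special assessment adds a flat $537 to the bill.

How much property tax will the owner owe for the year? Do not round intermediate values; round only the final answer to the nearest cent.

Assessed value = $2,052,200 × 0.27 = $554,094
Quailridge Township: $554,094 × 0.00506 = $2,803.71564
Maribel USD: $554,094 × 0.0143 = $7,923.5442
Community College District: $554,094 × 0.0057 = $3,158.3358
Ferndale County: $554,094 × 0.0073 = $4,044.8862
Levies subtotal = $17,930.48184
After credit = $17,930.48184 − $1,375 = $16,555.48184
Total = $16,555.48184 + $537 = $17,092.48184

$17,092.48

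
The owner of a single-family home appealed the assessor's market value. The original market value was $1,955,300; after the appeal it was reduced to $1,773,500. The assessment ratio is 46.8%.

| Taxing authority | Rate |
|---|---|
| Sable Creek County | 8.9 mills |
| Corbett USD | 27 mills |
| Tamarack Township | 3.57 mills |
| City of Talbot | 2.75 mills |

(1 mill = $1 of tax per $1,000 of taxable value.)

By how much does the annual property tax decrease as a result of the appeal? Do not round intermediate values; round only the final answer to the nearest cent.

$3,592.18

Old assessed value = $1,955,300 × 0.468 = $915,080.4
New assessed value = $1,773,500 × 0.468 = $829,998
Combined rate = 0.0089 + 0.027 + 0.00357 + 0.00275 = 0.04222
Old tax = $915,080.4 × 0.04222 = $38,634.694488
New tax = $829,998 × 0.04222 = $35,042.51556
Reduction = $38,634.694488 − $35,042.51556 = $3,592.178928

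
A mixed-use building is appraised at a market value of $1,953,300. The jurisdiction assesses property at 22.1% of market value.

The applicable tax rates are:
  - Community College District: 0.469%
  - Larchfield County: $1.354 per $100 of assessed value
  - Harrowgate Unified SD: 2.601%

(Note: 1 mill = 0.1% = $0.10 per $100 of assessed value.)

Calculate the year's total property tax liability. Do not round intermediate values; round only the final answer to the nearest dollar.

$19,097

Assessed value = $1,953,300 × 0.221 = $431,679.3
Community College District: $431,679.3 × 0.00469 = $2,024.575917
Larchfield County: $431,679.3 × 0.01354 = $5,844.937722
Harrowgate Unified SD: $431,679.3 × 0.02601 = $11,227.978593
Total = $19,097.492232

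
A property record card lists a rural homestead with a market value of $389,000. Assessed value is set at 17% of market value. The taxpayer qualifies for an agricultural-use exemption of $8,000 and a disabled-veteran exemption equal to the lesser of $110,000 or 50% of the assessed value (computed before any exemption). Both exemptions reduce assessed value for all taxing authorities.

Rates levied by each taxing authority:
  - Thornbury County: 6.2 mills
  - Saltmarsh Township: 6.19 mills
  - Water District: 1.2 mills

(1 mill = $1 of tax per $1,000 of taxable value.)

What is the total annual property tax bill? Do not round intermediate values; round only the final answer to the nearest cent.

Assessed value = $389,000 × 0.17 = $66,130
Disabled-veteran exemption = min($110,000, 50% × $66,130) = min($110,000, $33,065) = $33,065 (percentage binds)
Taxable value = $66,130 − $8,000 − $33,065 = $25,065
Thornbury County: $25,065 × 0.0062 = $155.403
Saltmarsh Township: $25,065 × 0.00619 = $155.15235
Water District: $25,065 × 0.0012 = $30.078
Total = $340.63335

$340.63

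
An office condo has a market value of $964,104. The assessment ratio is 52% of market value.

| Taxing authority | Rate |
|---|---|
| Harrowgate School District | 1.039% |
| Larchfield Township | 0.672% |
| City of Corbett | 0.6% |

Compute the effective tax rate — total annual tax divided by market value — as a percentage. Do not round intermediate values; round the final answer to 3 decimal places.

Assessed value = $964,104 × 0.52 = $501,334.08
Harrowgate School District: $501,334.08 × 0.01039 = $5,208.8610912
Larchfield Township: $501,334.08 × 0.00672 = $3,368.9650176
City of Corbett: $501,334.08 × 0.006 = $3,008.00448
Total tax = $11,585.8305888
Effective rate = $11,585.8305888 ÷ $964,104 = 1.202% of market value

1.202%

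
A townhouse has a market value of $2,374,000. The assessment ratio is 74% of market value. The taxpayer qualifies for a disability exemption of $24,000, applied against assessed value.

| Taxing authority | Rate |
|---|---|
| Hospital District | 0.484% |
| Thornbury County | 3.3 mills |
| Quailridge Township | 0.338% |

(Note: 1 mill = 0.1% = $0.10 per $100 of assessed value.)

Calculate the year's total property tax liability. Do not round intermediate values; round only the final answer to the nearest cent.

Assessed value = $2,374,000 × 0.74 = $1,756,760
Taxable value = $1,756,760 − $24,000 = $1,732,760
Hospital District: $1,732,760 × 0.00484 = $8,386.5584
Thornbury County: $1,732,760 × 0.0033 = $5,718.108
Quailridge Township: $1,732,760 × 0.00338 = $5,856.7288
Total = $19,961.3952

$19,961.40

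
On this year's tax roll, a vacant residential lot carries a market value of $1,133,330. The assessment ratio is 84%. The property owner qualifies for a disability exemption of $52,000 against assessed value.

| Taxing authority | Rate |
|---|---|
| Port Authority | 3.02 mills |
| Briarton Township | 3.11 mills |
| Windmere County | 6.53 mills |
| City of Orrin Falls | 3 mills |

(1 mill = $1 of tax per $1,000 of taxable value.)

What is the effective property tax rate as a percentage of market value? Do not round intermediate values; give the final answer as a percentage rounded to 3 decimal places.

Assessed value = $1,133,330 × 0.84 = $951,997.2
Taxable value = $951,997.2 − $52,000 = $899,997.2
Port Authority: $899,997.2 × 0.00302 = $2,717.991544
Briarton Township: $899,997.2 × 0.00311 = $2,798.991292
Windmere County: $899,997.2 × 0.00653 = $5,876.981716
City of Orrin Falls: $899,997.2 × 0.003 = $2,699.9916
Total tax = $14,093.956152
Effective rate = $14,093.956152 ÷ $1,133,330 = 1.244% of market value

1.244%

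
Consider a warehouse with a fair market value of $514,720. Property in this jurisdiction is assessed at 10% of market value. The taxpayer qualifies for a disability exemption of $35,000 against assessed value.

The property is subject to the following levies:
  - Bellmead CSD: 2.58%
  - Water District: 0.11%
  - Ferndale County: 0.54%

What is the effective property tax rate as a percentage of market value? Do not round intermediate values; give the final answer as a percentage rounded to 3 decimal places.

0.103%

Assessed value = $514,720 × 0.1 = $51,472
Taxable value = $51,472 − $35,000 = $16,472
Bellmead CSD: $16,472 × 0.0258 = $424.9776
Water District: $16,472 × 0.0011 = $18.1192
Ferndale County: $16,472 × 0.0054 = $88.9488
Total tax = $532.0456
Effective rate = $532.0456 ÷ $514,720 = 0.103% of market value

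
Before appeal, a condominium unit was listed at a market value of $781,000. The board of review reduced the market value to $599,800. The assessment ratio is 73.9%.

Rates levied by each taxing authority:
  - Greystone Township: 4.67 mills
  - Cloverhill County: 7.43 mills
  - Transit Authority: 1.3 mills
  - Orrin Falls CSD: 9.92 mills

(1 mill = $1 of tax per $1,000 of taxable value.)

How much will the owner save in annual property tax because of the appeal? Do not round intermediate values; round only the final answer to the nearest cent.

$3,122.71

Old assessed value = $781,000 × 0.739 = $577,159
New assessed value = $599,800 × 0.739 = $443,252.2
Combined rate = 0.00467 + 0.00743 + 0.0013 + 0.00992 = 0.02332
Old tax = $577,159 × 0.02332 = $13,459.34788
New tax = $443,252.2 × 0.02332 = $10,336.641304
Reduction = $13,459.34788 − $10,336.641304 = $3,122.706576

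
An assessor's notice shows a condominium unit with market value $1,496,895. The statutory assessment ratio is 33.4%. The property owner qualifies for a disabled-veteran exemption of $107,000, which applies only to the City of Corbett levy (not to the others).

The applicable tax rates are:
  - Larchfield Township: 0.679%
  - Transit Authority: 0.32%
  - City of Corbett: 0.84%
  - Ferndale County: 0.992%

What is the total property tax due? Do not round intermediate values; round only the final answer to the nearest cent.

Assessed value = $1,496,895 × 0.334 = $499,962.93
Larchfield Township: $499,962.93 × 0.00679 = $3,394.7482947
Transit Authority: $499,962.93 × 0.0032 = $1,599.881376
City of Corbett: ($499,962.93 − $107,000) × 0.0084 = $392,962.93 × 0.0084 = $3,300.888612
Ferndale County: $499,962.93 × 0.00992 = $4,959.6322656
Total = $13,255.1505483

$13,255.15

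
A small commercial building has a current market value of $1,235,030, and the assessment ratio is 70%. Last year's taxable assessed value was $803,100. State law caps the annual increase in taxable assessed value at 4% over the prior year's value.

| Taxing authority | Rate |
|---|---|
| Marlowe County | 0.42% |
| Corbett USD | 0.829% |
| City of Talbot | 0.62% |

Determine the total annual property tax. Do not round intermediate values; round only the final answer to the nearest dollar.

$15,610

Uncapped assessed value = $1,235,030 × 0.7 = $864,521
Cap limit = $803,100 × 1.04 = $835,224
Taxable assessed value = min($864,521, $835,224) = $835,224 (cap binds)
Marlowe County: $835,224 × 0.0042 = $3,507.9408
Corbett USD: $835,224 × 0.00829 = $6,924.00696
City of Talbot: $835,224 × 0.0062 = $5,178.3888
Total = $15,610.33656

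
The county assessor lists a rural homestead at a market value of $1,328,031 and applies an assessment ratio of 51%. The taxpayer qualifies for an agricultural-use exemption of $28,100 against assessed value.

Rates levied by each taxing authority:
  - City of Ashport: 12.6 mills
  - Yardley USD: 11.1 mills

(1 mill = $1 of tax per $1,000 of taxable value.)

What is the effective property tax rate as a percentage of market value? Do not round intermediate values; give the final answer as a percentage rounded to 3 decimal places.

1.159%

Assessed value = $1,328,031 × 0.51 = $677,295.81
Taxable value = $677,295.81 − $28,100 = $649,195.81
City of Ashport: $649,195.81 × 0.0126 = $8,179.867206
Yardley USD: $649,195.81 × 0.0111 = $7,206.073491
Total tax = $15,385.940697
Effective rate = $15,385.940697 ÷ $1,328,031 = 1.159% of market value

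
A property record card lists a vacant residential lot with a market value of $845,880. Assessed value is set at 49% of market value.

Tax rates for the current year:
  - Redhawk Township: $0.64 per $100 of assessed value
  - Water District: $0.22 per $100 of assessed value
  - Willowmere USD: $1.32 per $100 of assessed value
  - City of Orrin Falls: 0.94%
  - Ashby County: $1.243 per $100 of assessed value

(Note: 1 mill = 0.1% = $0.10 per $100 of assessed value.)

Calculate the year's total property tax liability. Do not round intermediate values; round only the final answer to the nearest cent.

Assessed value = $845,880 × 0.49 = $414,481.2
Redhawk Township: $414,481.2 × 0.0064 = $2,652.67968
Water District: $414,481.2 × 0.0022 = $911.85864
Willowmere USD: $414,481.2 × 0.0132 = $5,471.15184
City of Orrin Falls: $414,481.2 × 0.0094 = $3,896.12328
Ashby County: $414,481.2 × 0.01243 = $5,152.001316
Total = $18,083.814756

$18,083.81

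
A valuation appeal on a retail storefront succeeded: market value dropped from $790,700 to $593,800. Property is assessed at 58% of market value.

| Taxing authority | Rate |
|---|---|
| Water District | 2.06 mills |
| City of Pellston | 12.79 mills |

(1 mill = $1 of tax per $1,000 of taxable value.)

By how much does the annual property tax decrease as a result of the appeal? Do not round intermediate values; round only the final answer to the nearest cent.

$1,695.90

Old assessed value = $790,700 × 0.58 = $458,606
New assessed value = $593,800 × 0.58 = $344,404
Combined rate = 0.00206 + 0.01279 = 0.01485
Old tax = $458,606 × 0.01485 = $6,810.2991
New tax = $344,404 × 0.01485 = $5,114.3994
Reduction = $6,810.2991 − $5,114.3994 = $1,695.8997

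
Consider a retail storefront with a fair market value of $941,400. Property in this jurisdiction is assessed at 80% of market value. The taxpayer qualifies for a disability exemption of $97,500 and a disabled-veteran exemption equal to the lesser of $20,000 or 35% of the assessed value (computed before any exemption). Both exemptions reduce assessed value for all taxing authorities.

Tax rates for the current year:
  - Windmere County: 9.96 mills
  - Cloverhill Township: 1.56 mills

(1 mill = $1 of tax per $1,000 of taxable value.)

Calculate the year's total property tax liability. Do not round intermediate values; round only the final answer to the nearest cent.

$7,322.34

Assessed value = $941,400 × 0.8 = $753,120
Disabled-veteran exemption = min($20,000, 35% × $753,120) = min($20,000, $263,592) = $20,000 (dollar cap binds)
Taxable value = $753,120 − $97,500 − $20,000 = $635,620
Windmere County: $635,620 × 0.00996 = $6,330.7752
Cloverhill Township: $635,620 × 0.00156 = $991.5672
Total = $7,322.3424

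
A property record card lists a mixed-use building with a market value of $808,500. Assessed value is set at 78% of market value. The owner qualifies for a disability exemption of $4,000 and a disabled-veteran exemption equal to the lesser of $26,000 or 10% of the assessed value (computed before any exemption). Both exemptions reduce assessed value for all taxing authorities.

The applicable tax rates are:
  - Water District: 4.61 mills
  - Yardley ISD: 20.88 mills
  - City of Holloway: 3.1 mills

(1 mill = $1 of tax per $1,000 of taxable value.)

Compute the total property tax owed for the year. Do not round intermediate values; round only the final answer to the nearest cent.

Assessed value = $808,500 × 0.78 = $630,630
Disabled-veteran exemption = min($26,000, 10% × $630,630) = min($26,000, $63,063) = $26,000 (dollar cap binds)
Taxable value = $630,630 − $4,000 − $26,000 = $600,630
Water District: $600,630 × 0.00461 = $2,768.9043
Yardley ISD: $600,630 × 0.02088 = $12,541.1544
City of Holloway: $600,630 × 0.0031 = $1,861.953
Total = $17,172.0117

$17,172.01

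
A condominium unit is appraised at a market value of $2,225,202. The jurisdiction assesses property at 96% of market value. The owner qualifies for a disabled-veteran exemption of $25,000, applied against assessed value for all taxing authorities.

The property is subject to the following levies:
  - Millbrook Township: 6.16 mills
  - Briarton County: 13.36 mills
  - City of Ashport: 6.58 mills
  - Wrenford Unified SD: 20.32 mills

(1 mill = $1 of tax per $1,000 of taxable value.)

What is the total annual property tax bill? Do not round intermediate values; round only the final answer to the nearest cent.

Assessed value = $2,225,202 × 0.96 = $2,136,193.92
Taxable value = $2,136,193.92 − $25,000 = $2,111,193.92
Millbrook Township: $2,111,193.92 × 0.00616 = $13,004.9545472
Briarton County: $2,111,193.92 × 0.01336 = $28,205.5507712
City of Ashport: $2,111,193.92 × 0.00658 = $13,891.6559936
Wrenford Unified SD: $2,111,193.92 × 0.02032 = $42,899.4604544
Total = $13,004.9545472 + $28,205.5507712 + $13,891.6559936 + $42,899.4604544 = $98,001.6217664

$98,001.62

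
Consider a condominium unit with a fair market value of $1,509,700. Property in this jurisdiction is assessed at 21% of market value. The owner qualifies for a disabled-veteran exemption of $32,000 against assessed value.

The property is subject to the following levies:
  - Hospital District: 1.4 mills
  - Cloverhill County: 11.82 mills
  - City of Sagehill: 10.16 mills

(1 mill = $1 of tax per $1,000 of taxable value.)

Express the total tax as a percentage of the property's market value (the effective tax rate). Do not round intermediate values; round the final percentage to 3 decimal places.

Assessed value = $1,509,700 × 0.21 = $317,037
Taxable value = $317,037 − $32,000 = $285,037
Hospital District: $285,037 × 0.0014 = $399.0518
Cloverhill County: $285,037 × 0.01182 = $3,369.13734
City of Sagehill: $285,037 × 0.01016 = $2,895.97592
Total tax = $6,664.16506
Effective rate = $6,664.16506 ÷ $1,509,700 = 0.441% of market value

0.441%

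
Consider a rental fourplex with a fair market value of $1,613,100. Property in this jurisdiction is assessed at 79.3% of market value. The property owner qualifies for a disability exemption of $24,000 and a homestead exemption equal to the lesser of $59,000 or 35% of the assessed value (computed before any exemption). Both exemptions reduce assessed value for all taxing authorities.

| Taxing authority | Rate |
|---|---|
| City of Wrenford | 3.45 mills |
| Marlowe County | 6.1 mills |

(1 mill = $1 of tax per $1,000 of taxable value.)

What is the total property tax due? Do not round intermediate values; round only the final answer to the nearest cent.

$11,423.60

Assessed value = $1,613,100 × 0.793 = $1,279,188.3
Homestead exemption = min($59,000, 35% × $1,279,188.3) = min($59,000, $447,715.905) = $59,000 (dollar cap binds)
Taxable value = $1,279,188.3 − $24,000 − $59,000 = $1,196,188.3
City of Wrenford: $1,196,188.3 × 0.00345 = $4,126.849635
Marlowe County: $1,196,188.3 × 0.0061 = $7,296.74863
Total = $11,423.598265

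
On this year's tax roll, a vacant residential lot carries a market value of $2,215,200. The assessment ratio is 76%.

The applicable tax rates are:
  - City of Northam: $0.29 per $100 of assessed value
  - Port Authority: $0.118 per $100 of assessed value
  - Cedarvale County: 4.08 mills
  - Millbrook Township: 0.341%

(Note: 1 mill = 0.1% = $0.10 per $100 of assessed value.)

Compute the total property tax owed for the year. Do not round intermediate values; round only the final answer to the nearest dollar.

Assessed value = $2,215,200 × 0.76 = $1,683,552
City of Northam: $1,683,552 × 0.0029 = $4,882.3008
Port Authority: $1,683,552 × 0.00118 = $1,986.59136
Cedarvale County: $1,683,552 × 0.00408 = $6,868.89216
Millbrook Township: $1,683,552 × 0.00341 = $5,740.91232
Total = $19,478.69664

$19,479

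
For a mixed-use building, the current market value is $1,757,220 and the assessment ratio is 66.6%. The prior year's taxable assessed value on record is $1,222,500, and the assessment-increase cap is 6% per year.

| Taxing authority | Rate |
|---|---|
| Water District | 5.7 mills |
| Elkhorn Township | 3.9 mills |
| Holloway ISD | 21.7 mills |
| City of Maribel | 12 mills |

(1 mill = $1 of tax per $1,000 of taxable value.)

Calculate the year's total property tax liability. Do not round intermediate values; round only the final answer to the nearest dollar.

$50,674

Uncapped assessed value = $1,757,220 × 0.666 = $1,170,308.52
Cap limit = $1,222,500 × 1.06 = $1,295,850
Taxable assessed value = min($1,170,308.52, $1,295,850) = $1,170,308.52 (cap does not bind)
Water District: $1,170,308.52 × 0.0057 = $6,670.758564
Elkhorn Township: $1,170,308.52 × 0.0039 = $4,564.203228
Holloway ISD: $1,170,308.52 × 0.0217 = $25,395.694884
City of Maribel: $1,170,308.52 × 0.012 = $14,043.70224
Total = $50,674.358916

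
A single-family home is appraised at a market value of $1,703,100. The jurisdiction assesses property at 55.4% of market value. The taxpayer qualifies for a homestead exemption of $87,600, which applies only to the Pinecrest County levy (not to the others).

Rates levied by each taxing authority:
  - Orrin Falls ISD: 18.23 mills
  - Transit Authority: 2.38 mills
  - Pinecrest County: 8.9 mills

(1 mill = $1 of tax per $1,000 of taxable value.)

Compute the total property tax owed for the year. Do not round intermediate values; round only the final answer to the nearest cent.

Assessed value = $1,703,100 × 0.554 = $943,517.4
Orrin Falls ISD: $943,517.4 × 0.01823 = $17,200.322202
Transit Authority: $943,517.4 × 0.00238 = $2,245.571412
Pinecrest County: ($943,517.4 − $87,600) × 0.0089 = $855,917.4 × 0.0089 = $7,617.66486
Total = $27,063.558474

$27,063.56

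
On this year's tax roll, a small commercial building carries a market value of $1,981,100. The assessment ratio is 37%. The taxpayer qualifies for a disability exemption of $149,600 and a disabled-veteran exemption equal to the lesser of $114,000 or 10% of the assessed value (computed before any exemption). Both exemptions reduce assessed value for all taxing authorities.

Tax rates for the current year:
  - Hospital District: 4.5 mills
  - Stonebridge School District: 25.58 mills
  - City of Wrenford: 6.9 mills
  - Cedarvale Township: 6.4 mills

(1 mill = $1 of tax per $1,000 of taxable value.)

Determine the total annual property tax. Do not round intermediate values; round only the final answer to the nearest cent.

Assessed value = $1,981,100 × 0.37 = $733,007
Disabled-veteran exemption = min($114,000, 10% × $733,007) = min($114,000, $73,300.7) = $73,300.7 (percentage binds)
Taxable value = $733,007 − $149,600 − $73,300.7 = $510,106.3
Hospital District: $510,106.3 × 0.0045 = $2,295.47835
Stonebridge School District: $510,106.3 × 0.02558 = $13,048.519154
City of Wrenford: $510,106.3 × 0.0069 = $3,519.73347
Cedarvale Township: $510,106.3 × 0.0064 = $3,264.68032
Total = $22,128.411294

$22,128.41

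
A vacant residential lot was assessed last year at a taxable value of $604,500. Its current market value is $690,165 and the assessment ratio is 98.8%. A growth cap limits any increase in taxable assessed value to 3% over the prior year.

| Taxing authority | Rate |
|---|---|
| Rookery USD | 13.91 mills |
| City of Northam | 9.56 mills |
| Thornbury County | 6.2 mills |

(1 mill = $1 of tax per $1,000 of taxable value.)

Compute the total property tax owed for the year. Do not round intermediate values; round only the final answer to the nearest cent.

$18,473.58

Uncapped assessed value = $690,165 × 0.988 = $681,883.02
Cap limit = $604,500 × 1.03 = $622,635
Taxable assessed value = min($681,883.02, $622,635) = $622,635 (cap binds)
Rookery USD: $622,635 × 0.01391 = $8,660.85285
City of Northam: $622,635 × 0.00956 = $5,952.3906
Thornbury County: $622,635 × 0.0062 = $3,860.337
Total = $18,473.58045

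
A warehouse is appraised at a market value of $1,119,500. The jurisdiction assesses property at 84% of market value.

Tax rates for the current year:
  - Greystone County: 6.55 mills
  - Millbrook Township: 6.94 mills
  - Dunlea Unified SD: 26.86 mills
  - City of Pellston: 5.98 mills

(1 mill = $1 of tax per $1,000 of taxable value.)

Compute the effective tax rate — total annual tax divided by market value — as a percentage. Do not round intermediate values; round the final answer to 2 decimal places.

3.89%

Assessed value = $1,119,500 × 0.84 = $940,380
Greystone County: $940,380 × 0.00655 = $6,159.489
Millbrook Township: $940,380 × 0.00694 = $6,526.2372
Dunlea Unified SD: $940,380 × 0.02686 = $25,258.6068
City of Pellston: $940,380 × 0.00598 = $5,623.4724
Total tax = $43,567.8054
Effective rate = $43,567.8054 ÷ $1,119,500 = 3.89% of market value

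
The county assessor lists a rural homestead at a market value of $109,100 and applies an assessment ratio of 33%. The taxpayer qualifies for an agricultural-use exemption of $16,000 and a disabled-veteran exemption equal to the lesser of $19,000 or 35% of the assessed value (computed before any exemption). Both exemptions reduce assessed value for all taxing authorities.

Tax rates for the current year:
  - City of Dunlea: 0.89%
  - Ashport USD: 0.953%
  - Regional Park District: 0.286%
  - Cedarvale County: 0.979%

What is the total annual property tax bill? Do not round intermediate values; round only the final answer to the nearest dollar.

$230

Assessed value = $109,100 × 0.33 = $36,003
Disabled-veteran exemption = min($19,000, 35% × $36,003) = min($19,000, $12,601.05) = $12,601.05 (percentage binds)
Taxable value = $36,003 − $16,000 − $12,601.05 = $7,401.95
City of Dunlea: $7,401.95 × 0.0089 = $65.877355
Ashport USD: $7,401.95 × 0.00953 = $70.5405835
Regional Park District: $7,401.95 × 0.00286 = $21.169577
Cedarvale County: $7,401.95 × 0.00979 = $72.4650905
Total = $230.052606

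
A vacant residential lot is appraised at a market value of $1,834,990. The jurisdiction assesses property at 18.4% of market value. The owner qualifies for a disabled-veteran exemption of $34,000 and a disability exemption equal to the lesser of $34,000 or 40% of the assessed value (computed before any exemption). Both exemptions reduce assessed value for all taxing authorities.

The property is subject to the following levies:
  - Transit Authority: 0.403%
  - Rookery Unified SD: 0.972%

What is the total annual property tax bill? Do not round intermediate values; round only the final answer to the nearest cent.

Assessed value = $1,834,990 × 0.184 = $337,638.16
Disability exemption = min($34,000, 40% × $337,638.16) = min($34,000, $135,055.264) = $34,000 (dollar cap binds)
Taxable value = $337,638.16 − $34,000 − $34,000 = $269,638.16
Transit Authority: $269,638.16 × 0.00403 = $1,086.6417848
Rookery Unified SD: $269,638.16 × 0.00972 = $2,620.8829152
Total = $3,707.5247

$3,707.52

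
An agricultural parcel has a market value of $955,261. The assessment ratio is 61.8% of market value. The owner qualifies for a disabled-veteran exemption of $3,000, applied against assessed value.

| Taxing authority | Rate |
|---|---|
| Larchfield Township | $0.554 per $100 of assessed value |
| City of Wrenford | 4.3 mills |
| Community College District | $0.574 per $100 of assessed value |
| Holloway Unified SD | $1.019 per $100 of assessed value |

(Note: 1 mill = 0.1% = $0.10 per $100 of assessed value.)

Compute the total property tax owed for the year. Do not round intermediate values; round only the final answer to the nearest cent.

Assessed value = $955,261 × 0.618 = $590,351.298
Taxable value = $590,351.298 − $3,000 = $587,351.298
Larchfield Township: $587,351.298 × 0.00554 = $3,253.92619092
City of Wrenford: $587,351.298 × 0.0043 = $2,525.6105814
Community College District: $587,351.298 × 0.00574 = $3,371.39645052
Holloway Unified SD: $587,351.298 × 0.01019 = $5,985.10972662
Total = $15,136.04294946

$15,136.04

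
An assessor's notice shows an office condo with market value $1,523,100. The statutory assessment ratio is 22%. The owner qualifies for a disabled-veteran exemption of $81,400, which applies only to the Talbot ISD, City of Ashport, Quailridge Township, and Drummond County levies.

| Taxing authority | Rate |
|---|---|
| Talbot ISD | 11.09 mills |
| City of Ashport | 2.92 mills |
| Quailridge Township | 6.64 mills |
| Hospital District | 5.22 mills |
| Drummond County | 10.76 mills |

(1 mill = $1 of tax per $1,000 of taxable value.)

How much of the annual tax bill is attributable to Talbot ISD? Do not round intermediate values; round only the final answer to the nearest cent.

Assessed value = $1,523,100 × 0.22 = $335,082
Talbot ISD taxable value = $335,082 − $81,400 = $253,682
Talbot ISD levy = $253,682 × 0.01109 = $2,813.33338

$2,813.33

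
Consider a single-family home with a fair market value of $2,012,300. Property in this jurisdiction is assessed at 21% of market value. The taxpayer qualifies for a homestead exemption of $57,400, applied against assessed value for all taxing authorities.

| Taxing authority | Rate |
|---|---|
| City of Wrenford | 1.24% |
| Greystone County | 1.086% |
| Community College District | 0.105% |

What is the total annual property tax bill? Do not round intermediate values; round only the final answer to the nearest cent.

$8,877.60

Assessed value = $2,012,300 × 0.21 = $422,583
Taxable value = $422,583 − $57,400 = $365,183
City of Wrenford: $365,183 × 0.0124 = $4,528.2692
Greystone County: $365,183 × 0.01086 = $3,965.88738
Community College District: $365,183 × 0.00105 = $383.44215
Total = $4,528.2692 + $3,965.88738 + $383.44215 = $8,877.59873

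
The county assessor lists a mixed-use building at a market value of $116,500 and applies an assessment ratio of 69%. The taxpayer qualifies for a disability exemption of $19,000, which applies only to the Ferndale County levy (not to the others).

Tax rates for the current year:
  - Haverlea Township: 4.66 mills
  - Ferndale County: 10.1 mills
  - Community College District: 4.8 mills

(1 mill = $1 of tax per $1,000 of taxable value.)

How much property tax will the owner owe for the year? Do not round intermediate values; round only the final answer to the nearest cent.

$1,380.43

Assessed value = $116,500 × 0.69 = $80,385
Haverlea Township: $80,385 × 0.00466 = $374.5941
Ferndale County: ($80,385 − $19,000) × 0.0101 = $61,385 × 0.0101 = $619.9885
Community College District: $80,385 × 0.0048 = $385.848
Total = $1,380.4306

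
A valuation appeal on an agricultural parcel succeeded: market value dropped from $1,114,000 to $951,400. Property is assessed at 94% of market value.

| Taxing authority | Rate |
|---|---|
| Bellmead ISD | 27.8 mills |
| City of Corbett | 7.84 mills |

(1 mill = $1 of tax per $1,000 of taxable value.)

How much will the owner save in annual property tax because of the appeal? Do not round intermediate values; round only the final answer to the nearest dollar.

$5,447

Old assessed value = $1,114,000 × 0.94 = $1,047,160
New assessed value = $951,400 × 0.94 = $894,316
Combined rate = 0.0278 + 0.00784 = 0.03564
Old tax = $1,047,160 × 0.03564 = $37,320.7824
New tax = $894,316 × 0.03564 = $31,873.42224
Reduction = $37,320.7824 − $31,873.42224 = $5,447.36016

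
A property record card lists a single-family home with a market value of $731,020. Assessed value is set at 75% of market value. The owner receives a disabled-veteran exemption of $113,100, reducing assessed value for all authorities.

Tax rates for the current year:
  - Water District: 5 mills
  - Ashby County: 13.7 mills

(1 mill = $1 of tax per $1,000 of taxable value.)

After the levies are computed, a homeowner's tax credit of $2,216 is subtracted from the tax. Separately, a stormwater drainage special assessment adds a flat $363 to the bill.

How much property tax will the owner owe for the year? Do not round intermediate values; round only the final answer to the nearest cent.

Assessed value = $731,020 × 0.75 = $548,265
Taxable value = $548,265 − $113,100 = $435,165
Water District: $435,165 × 0.005 = $2,175.825
Ashby County: $435,165 × 0.0137 = $5,961.7605
Levies subtotal = $8,137.5855
After credit = $8,137.5855 − $2,216 = $5,921.5855
Total = $5,921.5855 + $363 = $6,284.5855

$6,284.59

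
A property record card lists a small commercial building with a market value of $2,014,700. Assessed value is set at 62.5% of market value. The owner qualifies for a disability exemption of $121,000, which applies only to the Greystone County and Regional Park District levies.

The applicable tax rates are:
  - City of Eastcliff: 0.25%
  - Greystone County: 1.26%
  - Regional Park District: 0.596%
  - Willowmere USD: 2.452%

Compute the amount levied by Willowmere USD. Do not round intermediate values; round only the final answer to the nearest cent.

$30,875.28

Assessed value = $2,014,700 × 0.625 = $1,259,187.5
Willowmere USD taxable value = $1,259,187.5 (exemption does not apply)
Willowmere USD levy = $1,259,187.5 × 0.02452 = $30,875.2775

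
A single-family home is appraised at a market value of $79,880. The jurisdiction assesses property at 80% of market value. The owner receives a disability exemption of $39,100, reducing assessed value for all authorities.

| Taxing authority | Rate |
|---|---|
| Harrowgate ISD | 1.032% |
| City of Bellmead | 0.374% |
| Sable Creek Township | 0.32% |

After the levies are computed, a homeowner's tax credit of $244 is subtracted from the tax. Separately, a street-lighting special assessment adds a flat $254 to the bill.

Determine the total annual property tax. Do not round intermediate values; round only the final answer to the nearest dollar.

$438

Assessed value = $79,880 × 0.8 = $63,904
Taxable value = $63,904 − $39,100 = $24,804
Harrowgate ISD: $24,804 × 0.01032 = $255.97728
City of Bellmead: $24,804 × 0.00374 = $92.76696
Sable Creek Township: $24,804 × 0.0032 = $79.3728
Levies subtotal = $428.11704
After credit = $428.11704 − $244 = $184.11704
Total = $184.11704 + $254 = $438.11704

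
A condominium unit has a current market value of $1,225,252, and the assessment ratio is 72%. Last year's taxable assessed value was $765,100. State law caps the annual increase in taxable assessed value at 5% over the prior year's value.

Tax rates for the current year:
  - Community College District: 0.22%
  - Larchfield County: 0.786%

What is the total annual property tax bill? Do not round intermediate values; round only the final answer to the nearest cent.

$8,081.75

Uncapped assessed value = $1,225,252 × 0.72 = $882,181.44
Cap limit = $765,100 × 1.05 = $803,355
Taxable assessed value = min($882,181.44, $803,355) = $803,355 (cap binds)
Community College District: $803,355 × 0.0022 = $1,767.381
Larchfield County: $803,355 × 0.00786 = $6,314.3703
Total = $8,081.7513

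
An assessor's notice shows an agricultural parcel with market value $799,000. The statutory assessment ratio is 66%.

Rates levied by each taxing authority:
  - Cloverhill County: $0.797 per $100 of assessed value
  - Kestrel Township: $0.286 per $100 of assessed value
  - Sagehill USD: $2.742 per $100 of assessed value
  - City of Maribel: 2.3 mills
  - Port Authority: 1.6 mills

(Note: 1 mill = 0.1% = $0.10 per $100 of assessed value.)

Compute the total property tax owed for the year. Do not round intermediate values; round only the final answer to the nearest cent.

$22,227.38

Assessed value = $799,000 × 0.66 = $527,340
Cloverhill County: $527,340 × 0.00797 = $4,202.8998
Kestrel Township: $527,340 × 0.00286 = $1,508.1924
Sagehill USD: $527,340 × 0.02742 = $14,459.6628
City of Maribel: $527,340 × 0.0023 = $1,212.882
Port Authority: $527,340 × 0.0016 = $843.744
Total = $22,227.381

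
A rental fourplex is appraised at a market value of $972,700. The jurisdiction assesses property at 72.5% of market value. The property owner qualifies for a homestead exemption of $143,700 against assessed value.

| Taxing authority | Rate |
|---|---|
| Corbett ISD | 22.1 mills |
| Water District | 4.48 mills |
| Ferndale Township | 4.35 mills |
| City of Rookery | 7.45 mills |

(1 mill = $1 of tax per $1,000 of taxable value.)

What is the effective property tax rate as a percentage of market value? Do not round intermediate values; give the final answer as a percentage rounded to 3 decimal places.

Assessed value = $972,700 × 0.725 = $705,207.5
Taxable value = $705,207.5 − $143,700 = $561,507.5
Corbett ISD: $561,507.5 × 0.0221 = $12,409.31575
Water District: $561,507.5 × 0.00448 = $2,515.5536
Ferndale Township: $561,507.5 × 0.00435 = $2,442.557625
City of Rookery: $561,507.5 × 0.00745 = $4,183.230875
Total tax = $21,550.65785
Effective rate = $21,550.65785 ÷ $972,700 = 2.216% of market value

2.216%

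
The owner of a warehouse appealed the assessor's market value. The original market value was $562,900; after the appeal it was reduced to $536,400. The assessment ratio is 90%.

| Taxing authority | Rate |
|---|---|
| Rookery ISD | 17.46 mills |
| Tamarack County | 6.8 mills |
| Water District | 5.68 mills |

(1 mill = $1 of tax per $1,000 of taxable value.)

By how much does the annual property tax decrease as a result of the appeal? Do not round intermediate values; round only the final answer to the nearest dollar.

$714

Old assessed value = $562,900 × 0.9 = $506,610
New assessed value = $536,400 × 0.9 = $482,760
Combined rate = 0.01746 + 0.0068 + 0.00568 = 0.02994
Old tax = $506,610 × 0.02994 = $15,167.9034
New tax = $482,760 × 0.02994 = $14,453.8344
Reduction = $15,167.9034 − $14,453.8344 = $714.069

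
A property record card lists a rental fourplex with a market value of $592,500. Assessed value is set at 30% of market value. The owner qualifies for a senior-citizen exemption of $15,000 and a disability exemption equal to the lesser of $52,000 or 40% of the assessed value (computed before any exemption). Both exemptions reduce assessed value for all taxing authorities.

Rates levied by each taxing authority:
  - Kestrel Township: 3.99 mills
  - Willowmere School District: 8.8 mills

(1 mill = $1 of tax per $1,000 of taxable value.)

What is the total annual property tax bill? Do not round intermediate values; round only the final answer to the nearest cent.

Assessed value = $592,500 × 0.3 = $177,750
Disability exemption = min($52,000, 40% × $177,750) = min($52,000, $71,100) = $52,000 (dollar cap binds)
Taxable value = $177,750 − $15,000 − $52,000 = $110,750
Kestrel Township: $110,750 × 0.00399 = $441.8925
Willowmere School District: $110,750 × 0.0088 = $974.6
Total = $1,416.4925

$1,416.49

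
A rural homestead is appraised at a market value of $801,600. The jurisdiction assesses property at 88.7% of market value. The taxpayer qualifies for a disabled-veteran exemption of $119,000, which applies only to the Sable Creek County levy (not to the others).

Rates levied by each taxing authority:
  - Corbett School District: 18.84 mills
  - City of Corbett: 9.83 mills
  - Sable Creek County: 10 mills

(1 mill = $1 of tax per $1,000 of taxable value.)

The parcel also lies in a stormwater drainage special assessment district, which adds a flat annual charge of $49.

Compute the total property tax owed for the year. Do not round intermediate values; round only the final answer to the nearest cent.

$26,354.11

Assessed value = $801,600 × 0.887 = $711,019.2
Corbett School District: $711,019.2 × 0.01884 = $13,395.601728
City of Corbett: $711,019.2 × 0.00983 = $6,989.318736
Sable Creek County: ($711,019.2 − $119,000) × 0.01 = $592,019.2 × 0.01 = $5,920.192
Levies subtotal = $26,305.112464
Total = $26,305.112464 + $49 = $26,354.112464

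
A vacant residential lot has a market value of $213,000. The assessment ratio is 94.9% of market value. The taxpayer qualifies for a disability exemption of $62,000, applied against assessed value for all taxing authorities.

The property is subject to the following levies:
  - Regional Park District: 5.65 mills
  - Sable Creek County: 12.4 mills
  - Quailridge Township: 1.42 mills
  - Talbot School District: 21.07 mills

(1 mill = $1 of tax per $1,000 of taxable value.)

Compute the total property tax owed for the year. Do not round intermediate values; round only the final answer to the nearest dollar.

Assessed value = $213,000 × 0.949 = $202,137
Taxable value = $202,137 − $62,000 = $140,137
Regional Park District: $140,137 × 0.00565 = $791.77405
Sable Creek County: $140,137 × 0.0124 = $1,737.6988
Quailridge Township: $140,137 × 0.00142 = $198.99454
Talbot School District: $140,137 × 0.02107 = $2,952.68659
Total = $791.77405 + $1,737.6988 + $198.99454 + $2,952.68659 = $5,681.15398

$5,681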